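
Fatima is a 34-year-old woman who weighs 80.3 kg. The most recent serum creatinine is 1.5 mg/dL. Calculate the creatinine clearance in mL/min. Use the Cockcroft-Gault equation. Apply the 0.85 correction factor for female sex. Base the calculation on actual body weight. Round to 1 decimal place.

CrCl = (140 − 34) × 80.3 / (72 × 1.5) × 0.85 = 8511.8 / 108.00 × 0.85 ≈ 67.0 mL/min

67.0 mL/min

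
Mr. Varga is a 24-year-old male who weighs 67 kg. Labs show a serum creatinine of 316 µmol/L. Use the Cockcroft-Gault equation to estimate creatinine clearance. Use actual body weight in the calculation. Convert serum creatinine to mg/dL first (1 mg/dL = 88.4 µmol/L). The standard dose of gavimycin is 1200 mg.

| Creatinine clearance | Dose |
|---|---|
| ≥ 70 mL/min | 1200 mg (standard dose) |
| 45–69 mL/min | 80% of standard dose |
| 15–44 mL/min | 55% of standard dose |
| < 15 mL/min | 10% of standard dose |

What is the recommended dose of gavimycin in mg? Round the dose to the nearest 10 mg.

660 mg

SCr = 316 / 88.4 = 3.575 mg/dL
CrCl = (140 − 24) × 67 / (72 × 3.575) = 7772.0 / 257.40 ≈ 30.2 mL/min
CrCl ≈ 30 mL/min → bracket 15–44 mL/min.
55% of 1200 mg = 660 mg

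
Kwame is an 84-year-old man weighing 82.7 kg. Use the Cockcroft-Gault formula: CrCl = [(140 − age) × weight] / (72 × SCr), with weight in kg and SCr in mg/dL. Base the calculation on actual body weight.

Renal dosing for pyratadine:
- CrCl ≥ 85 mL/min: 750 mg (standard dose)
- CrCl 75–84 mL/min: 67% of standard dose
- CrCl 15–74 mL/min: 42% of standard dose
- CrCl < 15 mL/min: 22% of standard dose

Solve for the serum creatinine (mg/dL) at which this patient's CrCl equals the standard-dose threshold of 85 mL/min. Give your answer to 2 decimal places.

Standard dose requires CrCl ≥ 85 mL/min.
Set (140 − 84) × 82.7 / (72 × SCr) = 85
SCr = (140 − 84) × 82.7 / (72 × 85) = 0.757 mg/dL

0.76 mg/dL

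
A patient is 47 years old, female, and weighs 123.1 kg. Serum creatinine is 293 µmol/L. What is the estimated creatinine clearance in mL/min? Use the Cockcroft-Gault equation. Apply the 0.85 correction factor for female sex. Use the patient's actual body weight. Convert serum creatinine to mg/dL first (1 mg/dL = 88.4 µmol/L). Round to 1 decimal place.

SCr = 293 / 88.4 = 3.314 mg/dL
CrCl = (140 − 47) × 123.1 / (72 × 3.314) × 0.85 = 11448.3 / 238.61 × 0.85 ≈ 40.8 mL/min

40.8 mL/min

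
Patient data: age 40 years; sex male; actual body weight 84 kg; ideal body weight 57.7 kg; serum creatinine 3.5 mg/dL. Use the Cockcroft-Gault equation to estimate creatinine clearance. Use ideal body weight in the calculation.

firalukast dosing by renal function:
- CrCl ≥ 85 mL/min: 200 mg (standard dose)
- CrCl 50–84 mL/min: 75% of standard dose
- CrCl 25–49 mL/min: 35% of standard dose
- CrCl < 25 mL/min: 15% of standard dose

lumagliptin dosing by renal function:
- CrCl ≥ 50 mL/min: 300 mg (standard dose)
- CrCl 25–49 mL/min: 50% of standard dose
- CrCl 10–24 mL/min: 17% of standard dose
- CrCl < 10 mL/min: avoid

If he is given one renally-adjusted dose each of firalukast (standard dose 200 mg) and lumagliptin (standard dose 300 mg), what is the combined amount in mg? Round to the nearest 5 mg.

CrCl = (140 − 40) × 57.7 / (72 × 3.5) = 5770.0 / 252.00 ≈ 22.9 mL/min
CrCl ≈ 23 mL/min.
firalukast: < 25 mL/min → 15% of 200 mg = 30 mg.
lumagliptin: 10–24 mL/min → 17% of 300 mg = 51 mg.
Total = 30 + 51 = 81 mg.

80 mg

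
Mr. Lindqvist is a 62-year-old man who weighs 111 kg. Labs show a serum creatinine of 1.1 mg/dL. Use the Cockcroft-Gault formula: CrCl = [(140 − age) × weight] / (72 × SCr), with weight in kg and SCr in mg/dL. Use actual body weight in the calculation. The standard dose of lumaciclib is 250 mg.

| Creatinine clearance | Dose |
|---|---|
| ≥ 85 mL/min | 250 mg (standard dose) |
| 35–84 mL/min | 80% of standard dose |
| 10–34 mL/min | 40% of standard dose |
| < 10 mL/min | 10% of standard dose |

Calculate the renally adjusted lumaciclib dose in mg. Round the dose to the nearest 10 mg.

250 mg

CrCl = (140 − 62) × 111 / (72 × 1.1) = 8658.0 / 79.20 ≈ 109.3 mL/min
CrCl ≈ 109 mL/min → bracket ≥ 85 mL/min.
100% of 250 mg = 250 mg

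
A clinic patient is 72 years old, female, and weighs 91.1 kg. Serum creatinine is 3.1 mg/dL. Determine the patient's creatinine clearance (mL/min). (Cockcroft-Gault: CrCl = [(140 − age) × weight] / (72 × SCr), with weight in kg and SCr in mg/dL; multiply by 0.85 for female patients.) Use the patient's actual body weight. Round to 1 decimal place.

23.6 mL/min

CrCl = (140 − 72) × 91.1 / (72 × 3.1) × 0.85 = 6194.8 / 223.20 × 0.85 ≈ 23.6 mL/min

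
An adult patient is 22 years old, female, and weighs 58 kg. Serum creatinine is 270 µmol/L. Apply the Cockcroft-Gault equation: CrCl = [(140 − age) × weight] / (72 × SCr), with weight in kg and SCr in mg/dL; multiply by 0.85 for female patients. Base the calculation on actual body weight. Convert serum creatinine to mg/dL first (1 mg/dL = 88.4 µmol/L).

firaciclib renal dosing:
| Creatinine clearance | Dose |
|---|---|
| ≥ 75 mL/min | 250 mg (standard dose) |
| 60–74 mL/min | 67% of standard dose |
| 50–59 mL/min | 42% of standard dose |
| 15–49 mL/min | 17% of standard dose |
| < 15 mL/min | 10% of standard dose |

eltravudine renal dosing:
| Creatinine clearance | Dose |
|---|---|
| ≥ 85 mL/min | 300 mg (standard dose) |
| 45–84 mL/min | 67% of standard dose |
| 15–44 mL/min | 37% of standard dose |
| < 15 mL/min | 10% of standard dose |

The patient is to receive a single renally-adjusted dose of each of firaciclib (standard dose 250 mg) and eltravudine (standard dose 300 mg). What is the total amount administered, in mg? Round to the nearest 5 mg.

155 mg

SCr = 270 / 88.4 = 3.054 mg/dL
CrCl = (140 − 22) × 58 / (72 × 3.054) × 0.85 = 6844.0 / 219.89 × 0.85 ≈ 26.5 mL/min
CrCl ≈ 26 mL/min.
firaciclib: 15–49 mL/min → 17% of 250 mg = 42.5 mg.
eltravudine: 15–44 mL/min → 37% of 300 mg = 111 mg.
Total = 42.5 + 111 = 153.5 mg.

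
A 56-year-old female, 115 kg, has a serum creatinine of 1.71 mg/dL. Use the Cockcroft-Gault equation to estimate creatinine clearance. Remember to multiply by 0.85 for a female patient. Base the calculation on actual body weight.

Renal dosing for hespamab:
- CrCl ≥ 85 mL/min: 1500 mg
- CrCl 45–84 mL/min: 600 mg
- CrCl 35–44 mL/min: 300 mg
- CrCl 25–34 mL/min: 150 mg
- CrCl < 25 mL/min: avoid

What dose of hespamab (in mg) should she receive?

600 mg

CrCl = (140 − 56) × 115 / (72 × 1.71) × 0.85 = 9660.0 / 123.12 × 0.85 ≈ 66.7 mL/min
CrCl ≈ 67 mL/min → bracket 45–84 mL/min.
Dose for this bracket: 600 mg.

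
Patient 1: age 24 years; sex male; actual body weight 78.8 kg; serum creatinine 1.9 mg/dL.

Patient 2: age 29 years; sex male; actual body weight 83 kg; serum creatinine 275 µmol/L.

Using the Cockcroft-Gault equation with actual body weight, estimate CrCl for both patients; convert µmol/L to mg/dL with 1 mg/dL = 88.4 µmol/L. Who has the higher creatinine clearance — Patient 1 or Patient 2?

Patient 1: CrCl = (140 − 24) × 78.8 / (72 × 1.9) = 9140.8 / 136.80 ≈ 66.8 mL/min
Patient 2: SCr = 275 / 88.4 = 3.111 mg/dL
Patient 2: CrCl = (140 − 29) × 83 / (72 × 3.111) = 9213.0 / 223.99 ≈ 41.1 mL/min
66.8 vs 41.1 mL/min → Patient 1 is higher.

Patient 1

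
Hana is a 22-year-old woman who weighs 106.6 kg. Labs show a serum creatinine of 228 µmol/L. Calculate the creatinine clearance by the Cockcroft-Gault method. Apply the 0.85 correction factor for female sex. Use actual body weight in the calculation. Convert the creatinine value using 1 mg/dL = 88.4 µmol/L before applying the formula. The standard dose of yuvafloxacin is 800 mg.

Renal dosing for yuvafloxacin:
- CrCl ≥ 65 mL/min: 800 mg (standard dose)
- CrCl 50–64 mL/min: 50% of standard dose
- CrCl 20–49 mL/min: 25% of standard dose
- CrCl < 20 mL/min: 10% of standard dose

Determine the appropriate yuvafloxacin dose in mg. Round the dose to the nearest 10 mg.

400 mg

SCr = 228 / 88.4 = 2.579 mg/dL
CrCl = (140 − 22) × 106.6 / (72 × 2.579) × 0.85 = 12578.8 / 185.69 × 0.85 ≈ 57.6 mL/min
CrCl ≈ 58 mL/min → bracket 50–64 mL/min.
50% of 800 mg = 400 mg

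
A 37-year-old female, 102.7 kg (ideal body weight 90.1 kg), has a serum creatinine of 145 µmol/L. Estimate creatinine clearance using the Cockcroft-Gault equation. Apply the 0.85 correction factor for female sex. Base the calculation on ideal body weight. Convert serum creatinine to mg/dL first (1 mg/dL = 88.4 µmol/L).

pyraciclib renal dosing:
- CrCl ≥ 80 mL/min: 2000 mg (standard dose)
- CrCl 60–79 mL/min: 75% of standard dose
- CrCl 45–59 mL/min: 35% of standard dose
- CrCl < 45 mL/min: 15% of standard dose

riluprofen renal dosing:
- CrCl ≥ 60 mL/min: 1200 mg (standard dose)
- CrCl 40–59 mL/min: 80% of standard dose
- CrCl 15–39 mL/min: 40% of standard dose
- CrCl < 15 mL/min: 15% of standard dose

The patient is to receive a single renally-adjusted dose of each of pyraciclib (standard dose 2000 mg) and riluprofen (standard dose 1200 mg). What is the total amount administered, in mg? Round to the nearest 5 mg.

SCr = 145 / 88.4 = 1.64 mg/dL
CrCl = (140 − 37) × 90.1 / (72 × 1.64) × 0.85 = 9280.3 / 118.08 × 0.85 ≈ 66.8 mL/min
CrCl ≈ 67 mL/min.
pyraciclib: 60–79 mL/min → 75% of 2000 mg = 1500 mg.
riluprofen: ≥ 60 mL/min → 100% of 1200 mg = 1200 mg.
Total = 1500 + 1200 = 2700 mg.

2700 mg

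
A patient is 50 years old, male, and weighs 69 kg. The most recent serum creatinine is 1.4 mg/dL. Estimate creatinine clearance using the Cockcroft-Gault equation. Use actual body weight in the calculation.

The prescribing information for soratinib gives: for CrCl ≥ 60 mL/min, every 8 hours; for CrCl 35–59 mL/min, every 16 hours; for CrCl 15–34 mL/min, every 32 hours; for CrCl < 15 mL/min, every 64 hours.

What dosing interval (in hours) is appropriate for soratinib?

every 8 hours

CrCl = (140 − 50) × 69 / (72 × 1.4) = 6210.0 / 100.80 ≈ 61.6 mL/min
CrCl ≈ 62 mL/min → bracket ≥ 60 mL/min → every 8 hours.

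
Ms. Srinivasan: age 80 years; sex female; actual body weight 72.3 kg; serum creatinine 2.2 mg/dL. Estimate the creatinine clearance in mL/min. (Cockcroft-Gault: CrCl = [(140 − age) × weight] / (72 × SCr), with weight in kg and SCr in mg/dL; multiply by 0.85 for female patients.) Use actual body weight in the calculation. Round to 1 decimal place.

23.3 mL/min

CrCl = (140 − 80) × 72.3 / (72 × 2.2) × 0.85 = 4338.0 / 158.40 × 0.85 ≈ 23.3 mL/min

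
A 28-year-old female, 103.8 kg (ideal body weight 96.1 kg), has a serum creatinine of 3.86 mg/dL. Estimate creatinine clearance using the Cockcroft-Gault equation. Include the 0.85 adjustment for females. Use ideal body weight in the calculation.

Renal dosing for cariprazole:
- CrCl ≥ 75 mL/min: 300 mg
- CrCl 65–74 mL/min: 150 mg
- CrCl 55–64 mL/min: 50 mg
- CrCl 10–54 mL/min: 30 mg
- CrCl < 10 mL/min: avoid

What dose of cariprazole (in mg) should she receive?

30 mg

CrCl = (140 − 28) × 96.1 / (72 × 3.86) × 0.85 = 10763.2 / 277.92 × 0.85 ≈ 32.9 mL/min
CrCl ≈ 33 mL/min → bracket 10–54 mL/min.
Dose for this bracket: 30 mg.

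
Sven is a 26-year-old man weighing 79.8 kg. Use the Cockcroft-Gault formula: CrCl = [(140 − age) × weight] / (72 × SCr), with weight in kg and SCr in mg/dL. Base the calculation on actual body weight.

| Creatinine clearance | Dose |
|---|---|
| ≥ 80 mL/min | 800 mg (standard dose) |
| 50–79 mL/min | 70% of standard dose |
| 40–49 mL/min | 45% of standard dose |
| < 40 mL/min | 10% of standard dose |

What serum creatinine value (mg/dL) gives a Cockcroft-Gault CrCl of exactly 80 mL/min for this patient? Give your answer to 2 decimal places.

Standard dose requires CrCl ≥ 80 mL/min.
Set (140 − 26) × 79.8 / (72 × SCr) = 80
SCr = (140 − 26) × 79.8 / (72 × 80) = 1.579 mg/dL

1.58 mg/dL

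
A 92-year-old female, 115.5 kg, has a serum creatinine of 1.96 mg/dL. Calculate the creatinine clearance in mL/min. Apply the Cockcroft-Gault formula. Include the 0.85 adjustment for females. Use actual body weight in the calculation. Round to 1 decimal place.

CrCl = (140 − 92) × 115.5 / (72 × 1.96) × 0.85 = 5544.0 / 141.12 × 0.85 ≈ 33.4 mL/min

33.4 mL/min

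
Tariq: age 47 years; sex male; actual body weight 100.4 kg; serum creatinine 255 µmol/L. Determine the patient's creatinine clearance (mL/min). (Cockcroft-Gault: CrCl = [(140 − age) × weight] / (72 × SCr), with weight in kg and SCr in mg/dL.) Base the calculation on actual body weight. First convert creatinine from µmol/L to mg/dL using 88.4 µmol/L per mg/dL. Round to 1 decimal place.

45.0 mL/min

SCr = 255 / 88.4 = 2.885 mg/dL
CrCl = (140 − 47) × 100.4 / (72 × 2.885) = 9337.2 / 207.72 ≈ 45.0 mL/min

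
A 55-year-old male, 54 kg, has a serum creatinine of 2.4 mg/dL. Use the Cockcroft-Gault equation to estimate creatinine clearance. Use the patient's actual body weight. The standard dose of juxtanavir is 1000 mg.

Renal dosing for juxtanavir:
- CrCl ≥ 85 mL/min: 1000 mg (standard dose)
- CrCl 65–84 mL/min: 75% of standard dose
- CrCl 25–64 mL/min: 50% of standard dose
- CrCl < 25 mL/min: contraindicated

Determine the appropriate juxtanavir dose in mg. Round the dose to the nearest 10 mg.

CrCl = (140 − 55) × 54 / (72 × 2.4) = 4590.0 / 172.80 ≈ 26.6 mL/min
CrCl ≈ 27 mL/min → bracket 25–64 mL/min.
50% of 1000 mg = 500 mg

500 mg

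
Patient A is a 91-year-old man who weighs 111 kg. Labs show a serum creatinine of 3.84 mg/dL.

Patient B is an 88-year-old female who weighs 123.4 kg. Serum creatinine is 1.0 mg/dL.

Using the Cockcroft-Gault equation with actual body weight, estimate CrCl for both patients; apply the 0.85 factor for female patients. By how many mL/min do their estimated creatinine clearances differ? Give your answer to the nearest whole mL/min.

Patient A: CrCl = (140 − 91) × 111 / (72 × 3.84) = 5439.0 / 276.48 ≈ 19.7 mL/min
Patient B: CrCl = (140 − 88) × 123.4 / (72 × 1) × 0.85 = 6416.8 / 72.00 × 0.85 ≈ 75.8 mL/min
|19.7 − 75.8| = 56.1 mL/min

56 mL/min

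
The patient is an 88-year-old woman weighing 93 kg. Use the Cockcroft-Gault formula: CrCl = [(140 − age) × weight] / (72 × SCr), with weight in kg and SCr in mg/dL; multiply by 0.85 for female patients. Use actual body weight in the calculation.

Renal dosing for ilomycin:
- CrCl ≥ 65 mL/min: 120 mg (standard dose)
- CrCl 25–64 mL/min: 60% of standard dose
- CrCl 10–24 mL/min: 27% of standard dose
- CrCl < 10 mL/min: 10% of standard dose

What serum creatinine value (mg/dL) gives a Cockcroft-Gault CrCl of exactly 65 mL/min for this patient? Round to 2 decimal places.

Standard dose requires CrCl ≥ 65 mL/min.
Set (140 − 88) × 93 × 0.85 / (72 × SCr) = 65
SCr = (140 − 88) × 93 × 0.85 / (72 × 65) = 0.878 mg/dL

0.88 mg/dL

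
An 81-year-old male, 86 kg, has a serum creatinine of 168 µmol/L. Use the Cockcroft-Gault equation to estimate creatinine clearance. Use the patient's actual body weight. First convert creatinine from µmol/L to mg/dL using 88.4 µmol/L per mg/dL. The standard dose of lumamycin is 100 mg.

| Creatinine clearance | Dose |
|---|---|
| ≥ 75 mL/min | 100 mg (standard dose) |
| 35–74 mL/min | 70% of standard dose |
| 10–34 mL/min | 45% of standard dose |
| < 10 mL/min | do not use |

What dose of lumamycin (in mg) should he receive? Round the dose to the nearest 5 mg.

SCr = 168 / 88.4 = 1.9 mg/dL
CrCl = (140 − 81) × 86 / (72 × 1.9) = 5074.0 / 136.80 ≈ 37.1 mL/min
CrCl ≈ 37 mL/min → bracket 35–74 mL/min.
70% of 100 mg = 70 mg

70 mg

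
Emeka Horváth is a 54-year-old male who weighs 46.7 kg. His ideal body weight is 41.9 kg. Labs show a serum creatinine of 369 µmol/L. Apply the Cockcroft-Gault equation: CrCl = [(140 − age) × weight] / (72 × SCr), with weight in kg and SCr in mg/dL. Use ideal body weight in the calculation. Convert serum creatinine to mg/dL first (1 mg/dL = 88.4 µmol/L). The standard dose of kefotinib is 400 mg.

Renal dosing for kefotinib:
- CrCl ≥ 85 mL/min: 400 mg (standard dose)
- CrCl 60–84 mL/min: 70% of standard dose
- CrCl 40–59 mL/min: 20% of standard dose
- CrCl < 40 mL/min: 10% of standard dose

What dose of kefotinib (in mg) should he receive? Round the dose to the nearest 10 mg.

40 mg

SCr = 369 / 88.4 = 4.174 mg/dL
CrCl = (140 − 54) × 41.9 / (72 × 4.174) = 3603.4 / 300.53 ≈ 12.0 mL/min
CrCl ≈ 12 mL/min → bracket < 40 mL/min.
10% of 400 mg = 40 mg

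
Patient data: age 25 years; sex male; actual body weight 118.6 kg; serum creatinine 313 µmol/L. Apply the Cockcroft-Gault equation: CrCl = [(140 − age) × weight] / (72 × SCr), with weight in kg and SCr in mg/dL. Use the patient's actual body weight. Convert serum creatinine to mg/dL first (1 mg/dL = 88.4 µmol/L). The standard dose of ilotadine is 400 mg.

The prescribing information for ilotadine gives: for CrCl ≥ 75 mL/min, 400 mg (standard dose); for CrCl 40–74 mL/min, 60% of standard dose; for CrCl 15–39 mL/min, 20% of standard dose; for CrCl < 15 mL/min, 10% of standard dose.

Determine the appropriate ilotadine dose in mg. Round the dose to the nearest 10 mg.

SCr = 313 / 88.4 = 3.541 mg/dL
CrCl = (140 − 25) × 118.6 / (72 × 3.541) = 13639.0 / 254.95 ≈ 53.5 mL/min
CrCl ≈ 54 mL/min → bracket 40–74 mL/min.
60% of 400 mg = 240 mg

240 mg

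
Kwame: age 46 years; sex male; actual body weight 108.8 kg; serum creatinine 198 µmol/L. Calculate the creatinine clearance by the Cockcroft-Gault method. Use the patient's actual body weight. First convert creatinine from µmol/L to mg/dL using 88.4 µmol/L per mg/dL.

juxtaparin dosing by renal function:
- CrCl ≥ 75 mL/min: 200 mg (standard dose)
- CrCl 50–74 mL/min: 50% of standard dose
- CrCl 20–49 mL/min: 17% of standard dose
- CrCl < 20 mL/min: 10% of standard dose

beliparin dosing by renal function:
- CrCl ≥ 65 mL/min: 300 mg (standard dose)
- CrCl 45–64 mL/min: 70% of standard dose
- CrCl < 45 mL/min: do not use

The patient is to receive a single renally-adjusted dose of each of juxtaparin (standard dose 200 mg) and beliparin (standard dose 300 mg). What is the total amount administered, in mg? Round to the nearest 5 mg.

SCr = 198 / 88.4 = 2.24 mg/dL
CrCl = (140 − 46) × 108.8 / (72 × 2.24) = 10227.2 / 161.28 ≈ 63.4 mL/min
CrCl ≈ 63 mL/min.
juxtaparin: 50–74 mL/min → 50% of 200 mg = 100 mg.
beliparin: 45–64 mL/min → 70% of 300 mg = 210 mg.
Total = 100 + 210 = 310 mg.

310 mg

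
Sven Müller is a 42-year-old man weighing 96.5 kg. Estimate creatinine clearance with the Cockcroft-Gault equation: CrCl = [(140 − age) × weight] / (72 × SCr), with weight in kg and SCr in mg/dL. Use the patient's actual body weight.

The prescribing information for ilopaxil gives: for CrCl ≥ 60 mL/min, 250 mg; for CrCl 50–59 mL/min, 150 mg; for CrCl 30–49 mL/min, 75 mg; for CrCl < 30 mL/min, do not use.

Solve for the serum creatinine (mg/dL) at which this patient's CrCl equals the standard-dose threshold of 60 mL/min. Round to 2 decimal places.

2.19 mg/dL

Standard dose requires CrCl ≥ 60 mL/min.
Set (140 − 42) × 96.5 / (72 × SCr) = 60
SCr = (140 − 42) × 96.5 / (72 × 60) = 2.189 mg/dL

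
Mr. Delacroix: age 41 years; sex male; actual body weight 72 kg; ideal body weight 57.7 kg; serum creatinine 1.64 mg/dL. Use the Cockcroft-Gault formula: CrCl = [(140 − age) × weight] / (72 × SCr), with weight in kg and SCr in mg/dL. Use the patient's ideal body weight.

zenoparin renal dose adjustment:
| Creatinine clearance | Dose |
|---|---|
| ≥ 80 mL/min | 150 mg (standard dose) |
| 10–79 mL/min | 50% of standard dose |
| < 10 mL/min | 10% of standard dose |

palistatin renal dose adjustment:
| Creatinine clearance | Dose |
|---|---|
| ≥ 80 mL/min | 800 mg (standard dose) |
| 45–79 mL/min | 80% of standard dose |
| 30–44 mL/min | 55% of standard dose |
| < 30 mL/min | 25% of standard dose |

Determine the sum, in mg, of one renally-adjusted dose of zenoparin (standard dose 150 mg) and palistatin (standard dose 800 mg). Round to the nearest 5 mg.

715 mg

CrCl = (140 − 41) × 57.7 / (72 × 1.64) = 5712.3 / 118.08 ≈ 48.4 mL/min
CrCl ≈ 48 mL/min.
zenoparin: 10–79 mL/min → 50% of 150 mg = 75 mg.
palistatin: 45–79 mL/min → 80% of 800 mg = 640 mg.
Total = 75 + 640 = 715 mg.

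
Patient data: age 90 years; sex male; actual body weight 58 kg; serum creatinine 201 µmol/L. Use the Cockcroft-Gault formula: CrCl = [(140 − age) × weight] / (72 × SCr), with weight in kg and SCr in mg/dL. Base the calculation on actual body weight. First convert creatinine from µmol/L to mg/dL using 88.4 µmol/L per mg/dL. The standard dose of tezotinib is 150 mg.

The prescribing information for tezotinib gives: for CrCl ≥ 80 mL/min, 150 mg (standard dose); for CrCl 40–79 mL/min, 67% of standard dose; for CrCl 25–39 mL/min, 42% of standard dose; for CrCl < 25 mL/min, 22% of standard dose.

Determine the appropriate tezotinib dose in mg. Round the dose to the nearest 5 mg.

SCr = 201 / 88.4 = 2.274 mg/dL
CrCl = (140 − 90) × 58 / (72 × 2.274) = 2900.0 / 163.73 ≈ 17.7 mL/min
CrCl ≈ 18 mL/min → bracket < 25 mL/min.
22% of 150 mg = 33 mg → 35 mg

35 mg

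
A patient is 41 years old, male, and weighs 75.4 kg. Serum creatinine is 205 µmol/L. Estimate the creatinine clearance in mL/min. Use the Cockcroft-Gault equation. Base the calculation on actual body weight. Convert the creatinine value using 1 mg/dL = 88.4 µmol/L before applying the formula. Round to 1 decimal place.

SCr = 205 / 88.4 = 2.319 mg/dL
CrCl = (140 − 41) × 75.4 / (72 × 2.319) = 7464.6 / 166.97 ≈ 44.7 mL/min

44.7 mL/min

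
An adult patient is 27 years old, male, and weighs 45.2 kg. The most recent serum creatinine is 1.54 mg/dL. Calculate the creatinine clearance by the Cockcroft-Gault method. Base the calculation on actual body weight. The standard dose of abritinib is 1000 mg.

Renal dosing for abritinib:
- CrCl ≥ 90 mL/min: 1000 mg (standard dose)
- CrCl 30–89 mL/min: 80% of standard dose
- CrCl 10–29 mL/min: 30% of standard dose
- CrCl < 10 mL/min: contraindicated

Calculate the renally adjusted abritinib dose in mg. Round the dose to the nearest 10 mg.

800 mg

CrCl = (140 − 27) × 45.2 / (72 × 1.54) = 5107.6 / 110.88 ≈ 46.1 mL/min
CrCl ≈ 46 mL/min → bracket 30–89 mL/min.
80% of 1000 mg = 800 mg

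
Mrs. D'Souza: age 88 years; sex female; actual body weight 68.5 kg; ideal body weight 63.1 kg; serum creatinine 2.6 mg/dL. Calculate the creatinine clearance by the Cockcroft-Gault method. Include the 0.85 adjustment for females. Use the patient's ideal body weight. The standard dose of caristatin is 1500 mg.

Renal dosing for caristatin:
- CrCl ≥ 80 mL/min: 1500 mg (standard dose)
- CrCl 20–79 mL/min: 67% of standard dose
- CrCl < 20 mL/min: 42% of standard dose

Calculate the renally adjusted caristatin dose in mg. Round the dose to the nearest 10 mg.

CrCl = (140 − 88) × 63.1 / (72 × 2.6) × 0.85 = 3281.2 / 187.20 × 0.85 ≈ 14.9 mL/min
CrCl ≈ 15 mL/min → bracket < 20 mL/min.
42% of 1500 mg = 630 mg

630 mg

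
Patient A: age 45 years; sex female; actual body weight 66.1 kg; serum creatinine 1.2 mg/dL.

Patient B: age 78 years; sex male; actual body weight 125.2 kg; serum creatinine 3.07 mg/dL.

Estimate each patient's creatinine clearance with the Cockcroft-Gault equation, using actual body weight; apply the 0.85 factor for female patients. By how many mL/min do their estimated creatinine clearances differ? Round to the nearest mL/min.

27 mL/min

Patient A: CrCl = (140 − 45) × 66.1 / (72 × 1.2) × 0.85 = 6279.5 / 86.40 × 0.85 ≈ 61.8 mL/min
Patient B: CrCl = (140 − 78) × 125.2 / (72 × 3.07) = 7762.4 / 221.04 ≈ 35.1 mL/min
|61.8 − 35.1| = 26.7 mL/min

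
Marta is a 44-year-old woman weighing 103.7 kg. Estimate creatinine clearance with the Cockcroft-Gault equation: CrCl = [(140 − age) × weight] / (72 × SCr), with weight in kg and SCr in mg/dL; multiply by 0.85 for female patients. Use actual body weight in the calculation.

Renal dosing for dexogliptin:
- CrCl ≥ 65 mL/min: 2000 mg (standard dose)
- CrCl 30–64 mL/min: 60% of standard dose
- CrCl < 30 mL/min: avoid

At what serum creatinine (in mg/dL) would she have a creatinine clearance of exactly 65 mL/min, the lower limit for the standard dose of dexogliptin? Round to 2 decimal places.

1.81 mg/dL

Standard dose requires CrCl ≥ 65 mL/min.
Set (140 − 44) × 103.7 × 0.85 / (72 × SCr) = 65
SCr = (140 − 44) × 103.7 × 0.85 / (72 × 65) = 1.808 mg/dL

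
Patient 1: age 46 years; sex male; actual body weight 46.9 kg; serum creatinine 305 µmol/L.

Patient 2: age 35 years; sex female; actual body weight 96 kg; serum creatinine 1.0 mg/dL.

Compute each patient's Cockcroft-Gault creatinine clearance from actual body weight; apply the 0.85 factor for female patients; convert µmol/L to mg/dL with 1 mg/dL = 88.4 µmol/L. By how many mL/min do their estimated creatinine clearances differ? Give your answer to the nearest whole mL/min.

101 mL/min

Patient 1: SCr = 305 / 88.4 = 3.45 mg/dL
Patient 1: CrCl = (140 − 46) × 46.9 / (72 × 3.45) = 4408.6 / 248.40 ≈ 17.7 mL/min
Patient 2: CrCl = (140 − 35) × 96 / (72 × 1) × 0.85 = 10080.0 / 72.00 × 0.85 ≈ 119.0 mL/min
|17.7 − 119.0| = 101.3 mL/min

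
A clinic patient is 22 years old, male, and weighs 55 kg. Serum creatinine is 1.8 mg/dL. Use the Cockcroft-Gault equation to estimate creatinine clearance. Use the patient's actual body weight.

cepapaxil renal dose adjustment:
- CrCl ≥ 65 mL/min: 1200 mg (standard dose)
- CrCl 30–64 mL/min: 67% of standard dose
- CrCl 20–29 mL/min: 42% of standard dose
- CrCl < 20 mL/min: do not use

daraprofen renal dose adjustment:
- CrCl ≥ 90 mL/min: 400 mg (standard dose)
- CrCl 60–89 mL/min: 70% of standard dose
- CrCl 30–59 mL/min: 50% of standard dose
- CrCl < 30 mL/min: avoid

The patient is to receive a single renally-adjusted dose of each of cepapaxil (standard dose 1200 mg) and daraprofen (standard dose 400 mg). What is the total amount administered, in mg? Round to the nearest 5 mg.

1005 mg

CrCl = (140 − 22) × 55 / (72 × 1.8) = 6490.0 / 129.60 ≈ 50.1 mL/min
CrCl ≈ 50 mL/min.
cepapaxil: 30–64 mL/min → 67% of 1200 mg = 804 mg.
daraprofen: 30–59 mL/min → 50% of 400 mg = 200 mg.
Total = 804 + 200 = 1004 mg.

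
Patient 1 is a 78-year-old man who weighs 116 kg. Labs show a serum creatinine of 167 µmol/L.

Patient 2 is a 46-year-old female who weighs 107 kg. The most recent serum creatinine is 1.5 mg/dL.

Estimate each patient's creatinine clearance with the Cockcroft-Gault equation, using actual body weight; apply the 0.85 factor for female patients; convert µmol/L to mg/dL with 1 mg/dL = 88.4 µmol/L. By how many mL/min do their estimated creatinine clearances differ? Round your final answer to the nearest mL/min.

26 mL/min

Patient 1: SCr = 167 / 88.4 = 1.889 mg/dL
Patient 1: CrCl = (140 − 78) × 116 / (72 × 1.889) = 7192.0 / 136.01 ≈ 52.9 mL/min
Patient 2: CrCl = (140 − 46) × 107 / (72 × 1.5) × 0.85 = 10058.0 / 108.00 × 0.85 ≈ 79.2 mL/min
|52.9 − 79.2| = 26.3 mL/min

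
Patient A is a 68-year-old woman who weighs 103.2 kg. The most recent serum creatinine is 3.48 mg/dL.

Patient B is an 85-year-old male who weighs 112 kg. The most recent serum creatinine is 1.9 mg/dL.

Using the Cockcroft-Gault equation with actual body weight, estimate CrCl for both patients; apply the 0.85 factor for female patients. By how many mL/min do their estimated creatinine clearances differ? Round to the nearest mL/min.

20 mL/min

Patient A: CrCl = (140 − 68) × 103.2 / (72 × 3.48) × 0.85 = 7430.4 / 250.56 × 0.85 ≈ 25.2 mL/min
Patient B: CrCl = (140 − 85) × 112 / (72 × 1.9) = 6160.0 / 136.80 ≈ 45.0 mL/min
|25.2 − 45.0| = 19.8 mL/min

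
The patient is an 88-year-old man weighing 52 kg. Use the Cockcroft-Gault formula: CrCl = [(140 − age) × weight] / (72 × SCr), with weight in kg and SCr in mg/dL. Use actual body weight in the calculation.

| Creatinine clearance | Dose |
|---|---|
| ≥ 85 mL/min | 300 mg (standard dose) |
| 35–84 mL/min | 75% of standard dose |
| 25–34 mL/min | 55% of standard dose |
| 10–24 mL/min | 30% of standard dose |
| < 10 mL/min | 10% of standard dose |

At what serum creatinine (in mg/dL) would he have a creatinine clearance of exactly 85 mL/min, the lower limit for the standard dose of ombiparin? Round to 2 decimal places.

Standard dose requires CrCl ≥ 85 mL/min.
Set (140 − 88) × 52 / (72 × SCr) = 85
SCr = (140 − 88) × 52 / (72 × 85) = 0.442 mg/dL

0.44 mg/dL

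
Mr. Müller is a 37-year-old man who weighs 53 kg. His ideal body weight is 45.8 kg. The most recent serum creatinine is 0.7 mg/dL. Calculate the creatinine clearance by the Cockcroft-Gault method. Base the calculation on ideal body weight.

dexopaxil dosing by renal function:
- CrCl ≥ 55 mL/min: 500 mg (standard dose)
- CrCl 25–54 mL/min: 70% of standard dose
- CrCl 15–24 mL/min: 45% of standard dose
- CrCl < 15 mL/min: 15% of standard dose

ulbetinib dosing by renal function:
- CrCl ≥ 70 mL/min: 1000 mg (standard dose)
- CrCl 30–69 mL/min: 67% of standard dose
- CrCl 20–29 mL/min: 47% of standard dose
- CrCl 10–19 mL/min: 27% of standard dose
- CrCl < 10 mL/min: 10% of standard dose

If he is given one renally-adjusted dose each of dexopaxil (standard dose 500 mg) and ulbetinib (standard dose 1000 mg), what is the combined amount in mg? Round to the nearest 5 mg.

CrCl = (140 − 37) × 45.8 / (72 × 0.7) = 4717.4 / 50.40 ≈ 93.6 mL/min
CrCl ≈ 94 mL/min.
dexopaxil: ≥ 55 mL/min → 100% of 500 mg = 500 mg.
ulbetinib: ≥ 70 mL/min → 100% of 1000 mg = 1000 mg.
Total = 500 + 1000 = 1500 mg.

1500 mg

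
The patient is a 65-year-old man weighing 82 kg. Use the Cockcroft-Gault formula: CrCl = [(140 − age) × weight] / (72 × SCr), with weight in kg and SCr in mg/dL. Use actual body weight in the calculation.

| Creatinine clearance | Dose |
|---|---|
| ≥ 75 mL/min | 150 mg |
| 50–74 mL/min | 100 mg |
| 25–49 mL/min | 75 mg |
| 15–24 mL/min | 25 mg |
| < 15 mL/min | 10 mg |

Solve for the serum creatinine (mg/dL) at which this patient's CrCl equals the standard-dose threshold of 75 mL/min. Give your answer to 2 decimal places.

Standard dose requires CrCl ≥ 75 mL/min.
Set (140 − 65) × 82 / (72 × SCr) = 75
SCr = (140 − 65) × 82 / (72 × 75) = 1.139 mg/dL

1.14 mg/dL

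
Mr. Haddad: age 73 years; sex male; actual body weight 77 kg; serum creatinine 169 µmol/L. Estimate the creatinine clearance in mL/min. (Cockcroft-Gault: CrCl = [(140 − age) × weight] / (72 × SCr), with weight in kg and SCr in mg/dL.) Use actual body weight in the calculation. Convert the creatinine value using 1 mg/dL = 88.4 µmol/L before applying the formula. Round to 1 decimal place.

SCr = 169 / 88.4 = 1.912 mg/dL
CrCl = (140 − 73) × 77 / (72 × 1.912) = 5159.0 / 137.66 ≈ 37.5 mL/min

37.5 mL/min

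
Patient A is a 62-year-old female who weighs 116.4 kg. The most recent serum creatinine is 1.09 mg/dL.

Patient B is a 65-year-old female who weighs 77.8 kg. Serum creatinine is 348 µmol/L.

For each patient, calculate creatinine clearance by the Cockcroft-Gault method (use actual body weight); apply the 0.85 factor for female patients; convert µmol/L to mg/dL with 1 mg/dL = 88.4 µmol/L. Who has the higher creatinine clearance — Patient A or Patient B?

Patient A: CrCl = (140 − 62) × 116.4 / (72 × 1.09) × 0.85 = 9079.2 / 78.48 × 0.85 ≈ 98.3 mL/min
Patient B: SCr = 348 / 88.4 = 3.937 mg/dL
Patient B: CrCl = (140 − 65) × 77.8 / (72 × 3.937) × 0.85 = 5835.0 / 283.46 × 0.85 ≈ 17.5 mL/min
98.3 vs 17.5 mL/min → Patient A is higher.

Patient A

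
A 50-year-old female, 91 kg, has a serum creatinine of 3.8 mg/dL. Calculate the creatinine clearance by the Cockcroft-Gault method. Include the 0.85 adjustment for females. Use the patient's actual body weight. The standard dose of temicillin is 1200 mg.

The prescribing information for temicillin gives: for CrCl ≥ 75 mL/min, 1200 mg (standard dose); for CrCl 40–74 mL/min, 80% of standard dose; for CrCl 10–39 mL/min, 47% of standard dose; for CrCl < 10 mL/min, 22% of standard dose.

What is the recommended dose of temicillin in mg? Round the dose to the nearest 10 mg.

CrCl = (140 − 50) × 91 / (72 × 3.8) × 0.85 = 8190.0 / 273.60 × 0.85 ≈ 25.4 mL/min
CrCl ≈ 25 mL/min → bracket 10–39 mL/min.
47% of 1200 mg = 564 mg → 560 mg

560 mg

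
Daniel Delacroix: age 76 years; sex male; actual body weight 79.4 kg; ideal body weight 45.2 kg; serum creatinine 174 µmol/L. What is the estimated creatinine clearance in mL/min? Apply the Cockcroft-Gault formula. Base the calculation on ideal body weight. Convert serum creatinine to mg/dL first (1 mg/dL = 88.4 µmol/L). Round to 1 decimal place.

20.4 mL/min

SCr = 174 / 88.4 = 1.968 mg/dL
CrCl = (140 − 76) × 45.2 / (72 × 1.968) = 2892.8 / 141.70 ≈ 20.4 mL/min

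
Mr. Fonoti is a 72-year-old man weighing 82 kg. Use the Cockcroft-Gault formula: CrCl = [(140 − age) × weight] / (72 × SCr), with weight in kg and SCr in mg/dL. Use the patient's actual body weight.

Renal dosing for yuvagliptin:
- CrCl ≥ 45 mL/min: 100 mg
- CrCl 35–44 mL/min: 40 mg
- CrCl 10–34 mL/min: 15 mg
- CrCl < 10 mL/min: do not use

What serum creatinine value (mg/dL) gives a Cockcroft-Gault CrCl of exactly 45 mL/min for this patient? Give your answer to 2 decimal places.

1.72 mg/dL

Standard dose requires CrCl ≥ 45 mL/min.
Set (140 − 72) × 82 / (72 × SCr) = 45
SCr = (140 − 72) × 82 / (72 × 45) = 1.721 mg/dL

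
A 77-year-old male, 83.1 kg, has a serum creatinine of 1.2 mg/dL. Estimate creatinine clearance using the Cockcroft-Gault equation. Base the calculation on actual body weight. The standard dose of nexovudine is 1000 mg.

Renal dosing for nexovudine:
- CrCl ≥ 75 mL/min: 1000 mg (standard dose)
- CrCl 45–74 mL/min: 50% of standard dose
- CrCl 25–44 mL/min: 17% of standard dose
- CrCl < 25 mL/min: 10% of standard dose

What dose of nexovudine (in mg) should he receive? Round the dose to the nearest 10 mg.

CrCl = (140 − 77) × 83.1 / (72 × 1.2) = 5235.3 / 86.40 ≈ 60.6 mL/min
CrCl ≈ 61 mL/min → bracket 45–74 mL/min.
50% of 1000 mg = 500 mg

500 mg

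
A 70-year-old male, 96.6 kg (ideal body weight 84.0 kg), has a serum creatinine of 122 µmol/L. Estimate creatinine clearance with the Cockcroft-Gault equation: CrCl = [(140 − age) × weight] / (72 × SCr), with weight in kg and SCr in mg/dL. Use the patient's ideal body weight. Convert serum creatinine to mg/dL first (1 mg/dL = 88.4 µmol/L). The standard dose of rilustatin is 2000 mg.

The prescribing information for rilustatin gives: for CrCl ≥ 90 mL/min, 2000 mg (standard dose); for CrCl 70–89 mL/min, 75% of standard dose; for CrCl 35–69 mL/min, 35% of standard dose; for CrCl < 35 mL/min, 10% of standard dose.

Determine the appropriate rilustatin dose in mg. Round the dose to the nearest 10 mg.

700 mg

SCr = 122 / 88.4 = 1.38 mg/dL
CrCl = (140 − 70) × 84 / (72 × 1.38) = 5880.0 / 99.36 ≈ 59.2 mL/min
CrCl ≈ 59 mL/min → bracket 35–69 mL/min.
35% of 2000 mg = 700 mg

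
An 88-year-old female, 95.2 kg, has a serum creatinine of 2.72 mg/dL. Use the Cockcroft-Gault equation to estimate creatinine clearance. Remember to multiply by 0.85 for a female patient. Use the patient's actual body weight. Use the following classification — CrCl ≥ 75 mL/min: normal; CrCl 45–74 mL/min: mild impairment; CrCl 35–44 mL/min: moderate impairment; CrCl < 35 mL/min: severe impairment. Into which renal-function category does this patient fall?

CrCl = (140 − 88) × 95.2 / (72 × 2.72) × 0.85 = 4950.4 / 195.84 × 0.85 ≈ 21.5 mL/min
21 mL/min falls in the 'severe impairment' range.

severe impairment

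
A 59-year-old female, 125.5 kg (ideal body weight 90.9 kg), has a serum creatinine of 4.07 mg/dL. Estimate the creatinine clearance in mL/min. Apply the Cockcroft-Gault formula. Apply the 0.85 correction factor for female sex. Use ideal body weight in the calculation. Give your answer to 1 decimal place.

21.4 mL/min

CrCl = (140 − 59) × 90.9 / (72 × 4.07) × 0.85 = 7362.9 / 293.04 × 0.85 ≈ 21.4 mL/min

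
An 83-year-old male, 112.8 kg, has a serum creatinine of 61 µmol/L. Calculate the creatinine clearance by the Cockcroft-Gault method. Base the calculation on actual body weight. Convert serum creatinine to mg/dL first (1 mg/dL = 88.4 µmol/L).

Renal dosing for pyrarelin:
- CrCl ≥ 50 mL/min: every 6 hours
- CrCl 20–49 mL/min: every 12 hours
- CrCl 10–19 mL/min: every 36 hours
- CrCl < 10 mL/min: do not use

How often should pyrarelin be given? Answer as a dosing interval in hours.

SCr = 61 / 88.4 = 0.69 mg/dL
CrCl = (140 − 83) × 112.8 / (72 × 0.69) = 6429.6 / 49.68 ≈ 129.4 mL/min
CrCl ≈ 129 mL/min → bracket ≥ 50 mL/min → every 6 hours.

every 6 hours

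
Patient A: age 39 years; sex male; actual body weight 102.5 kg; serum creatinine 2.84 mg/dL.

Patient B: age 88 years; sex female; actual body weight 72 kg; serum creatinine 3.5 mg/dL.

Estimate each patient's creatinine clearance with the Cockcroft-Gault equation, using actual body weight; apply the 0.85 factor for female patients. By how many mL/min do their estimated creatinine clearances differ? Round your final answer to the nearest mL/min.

38 mL/min

Patient A: CrCl = (140 − 39) × 102.5 / (72 × 2.84) = 10352.5 / 204.48 ≈ 50.6 mL/min
Patient B: CrCl = (140 − 88) × 72 / (72 × 3.5) × 0.85 = 3744.0 / 252.00 × 0.85 ≈ 12.6 mL/min
|50.6 − 12.6| = 38.0 mL/min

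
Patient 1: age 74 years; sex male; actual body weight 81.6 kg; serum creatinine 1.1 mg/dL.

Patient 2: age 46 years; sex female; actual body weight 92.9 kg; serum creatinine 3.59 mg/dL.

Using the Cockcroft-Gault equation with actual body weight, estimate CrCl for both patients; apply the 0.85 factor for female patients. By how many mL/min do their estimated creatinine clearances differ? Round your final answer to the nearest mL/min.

39 mL/min

Patient 1: CrCl = (140 − 74) × 81.6 / (72 × 1.1) = 5385.6 / 79.20 ≈ 68.0 mL/min
Patient 2: CrCl = (140 − 46) × 92.9 / (72 × 3.59) × 0.85 = 8732.6 / 258.48 × 0.85 ≈ 28.7 mL/min
|68.0 − 28.7| = 39.3 mL/min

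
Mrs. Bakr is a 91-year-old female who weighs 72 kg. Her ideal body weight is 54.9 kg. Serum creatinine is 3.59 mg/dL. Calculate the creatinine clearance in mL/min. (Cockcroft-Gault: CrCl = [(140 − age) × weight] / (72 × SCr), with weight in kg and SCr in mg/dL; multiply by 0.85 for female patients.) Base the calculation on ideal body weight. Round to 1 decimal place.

8.8 mL/min

CrCl = (140 − 91) × 54.9 / (72 × 3.59) × 0.85 = 2690.1 / 258.48 × 0.85 ≈ 8.8 mL/min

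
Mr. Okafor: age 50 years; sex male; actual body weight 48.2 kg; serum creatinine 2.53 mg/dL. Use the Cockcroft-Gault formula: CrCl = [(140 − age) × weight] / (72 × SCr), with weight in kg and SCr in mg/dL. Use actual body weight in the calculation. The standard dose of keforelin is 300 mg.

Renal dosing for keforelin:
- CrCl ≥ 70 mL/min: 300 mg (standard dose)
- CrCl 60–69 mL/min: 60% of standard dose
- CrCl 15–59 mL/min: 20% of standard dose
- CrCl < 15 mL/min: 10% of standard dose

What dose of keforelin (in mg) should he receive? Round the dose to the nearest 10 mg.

CrCl = (140 − 50) × 48.2 / (72 × 2.53) = 4338.0 / 182.16 ≈ 23.8 mL/min
CrCl ≈ 24 mL/min → bracket 15–59 mL/min.
20% of 300 mg = 60 mg

60 mg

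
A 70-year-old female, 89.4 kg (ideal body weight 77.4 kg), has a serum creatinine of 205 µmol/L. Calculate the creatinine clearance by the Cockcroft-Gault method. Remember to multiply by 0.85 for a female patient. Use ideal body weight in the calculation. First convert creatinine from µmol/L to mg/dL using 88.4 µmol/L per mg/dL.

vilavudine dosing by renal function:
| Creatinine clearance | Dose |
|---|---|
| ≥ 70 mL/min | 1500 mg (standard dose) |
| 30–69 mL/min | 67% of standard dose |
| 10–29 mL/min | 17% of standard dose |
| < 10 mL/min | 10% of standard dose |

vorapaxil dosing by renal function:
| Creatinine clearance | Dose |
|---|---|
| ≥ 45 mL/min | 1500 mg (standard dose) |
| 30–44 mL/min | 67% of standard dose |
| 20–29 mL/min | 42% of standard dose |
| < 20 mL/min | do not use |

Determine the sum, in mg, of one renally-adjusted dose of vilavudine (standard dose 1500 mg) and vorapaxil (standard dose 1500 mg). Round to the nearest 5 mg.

SCr = 205 / 88.4 = 2.319 mg/dL
CrCl = (140 − 70) × 77.4 / (72 × 2.319) × 0.85 = 5418.0 / 166.97 × 0.85 ≈ 27.6 mL/min
CrCl ≈ 28 mL/min.
vilavudine: 10–29 mL/min → 17% of 1500 mg = 255 mg.
vorapaxil: 20–29 mL/min → 42% of 1500 mg = 630 mg.
Total = 255 + 630 = 885 mg.

885 mg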